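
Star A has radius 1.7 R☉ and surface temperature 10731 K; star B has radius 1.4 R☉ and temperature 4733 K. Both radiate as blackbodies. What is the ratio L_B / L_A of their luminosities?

L_B/L_A ≈ 0.0257

L = 4πR²σT⁴ ∝ R²T⁴, so L_B/L_A = (1.4/1.7)² × (4733/10731)⁴ = 0.678 × 0.0378 = 0.0257.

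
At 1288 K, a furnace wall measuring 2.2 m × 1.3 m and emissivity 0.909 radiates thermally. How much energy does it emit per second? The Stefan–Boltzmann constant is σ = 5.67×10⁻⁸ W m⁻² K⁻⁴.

P ≈ 4.06×10^5 W

A = 2.2 × 1.3 = 2.86 m².
Stefan–Boltzmann: P = εσAT⁴ = 0.909 × 5.67×10⁻⁸ × 2.86 × (1288)⁴ = 0.909 × 5.67×10⁻⁸ × 2.86 × 2.75×10^12.
P = 4.06×10^5 W.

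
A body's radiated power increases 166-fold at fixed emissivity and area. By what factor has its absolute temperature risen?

factor ≈ 3.59

P ∝ T⁴ ⇒ T ∝ P^(1/4), so T scales by (166)^(1/4) = 3.59.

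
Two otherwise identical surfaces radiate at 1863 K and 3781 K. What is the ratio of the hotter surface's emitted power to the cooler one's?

ratio ≈ 17.0

P ∝ T⁴, so the ratio is (3781/1863)⁴ = (2.030)⁴ = 17.0.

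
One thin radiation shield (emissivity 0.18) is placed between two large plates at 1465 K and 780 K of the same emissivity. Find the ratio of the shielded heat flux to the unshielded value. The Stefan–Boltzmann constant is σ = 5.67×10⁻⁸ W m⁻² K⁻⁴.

With N identical shields there are N+1 = 2 gaps in series, each with the same radiative resistance, so the flux falls to 1/(N+1) of its unshielded value.

ratio ≈ 0.500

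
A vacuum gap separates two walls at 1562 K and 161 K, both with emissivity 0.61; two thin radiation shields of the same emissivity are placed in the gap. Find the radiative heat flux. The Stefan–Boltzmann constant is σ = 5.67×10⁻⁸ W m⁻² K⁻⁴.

q ≈ 49400 W/m²

Each of the 3 gaps contributes resistance (2/ε − 1) = 2/0.61 − 1 = 2.279; total = 6.836.
q = σ(T₁⁴ − T₂⁴) / 6.836 = 5.67×10⁻⁸ × 5.95×10^12 / 6.836 = 49400 W/m².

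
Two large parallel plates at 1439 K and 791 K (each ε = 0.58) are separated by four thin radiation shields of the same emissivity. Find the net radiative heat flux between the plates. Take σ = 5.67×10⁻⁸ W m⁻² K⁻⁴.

q ≈ 18000 W/m²

Each of the 5 gaps contributes resistance (2/ε − 1) = 2/0.58 − 1 = 2.448; total = 12.24.
q = σ(T₁⁴ − T₂⁴) / 12.24 = 5.67×10⁻⁸ × 3.90×10^12 / 12.24 = 18000 W/m².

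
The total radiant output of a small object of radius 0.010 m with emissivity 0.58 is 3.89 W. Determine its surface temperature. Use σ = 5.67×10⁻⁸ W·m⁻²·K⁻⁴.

T ≈ 554 K

A = 4πr² = 4π × (0.010)² = 1.26×10^-3 m².
From P = εσAT⁴, T = (P / εσA)^(1/4) = (3.89 / (0.58 × 5.67×10⁻⁸ × 1.26×10^-3))^(1/4).
T = (9.41×10^10)^(1/4) = 554 K.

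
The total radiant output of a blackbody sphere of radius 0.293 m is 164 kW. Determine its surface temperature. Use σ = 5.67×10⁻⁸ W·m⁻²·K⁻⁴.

A = 4πr² = 4π × (0.293)² = 1.08 m².
From P = σAT⁴, T = (P / σA)^(1/4) = (1.64×10^5 / (5.67×10⁻⁸ × 1.08))^(1/4).
T = (2.68×10^12)^(1/4) = 1280 K.

T ≈ 1280 K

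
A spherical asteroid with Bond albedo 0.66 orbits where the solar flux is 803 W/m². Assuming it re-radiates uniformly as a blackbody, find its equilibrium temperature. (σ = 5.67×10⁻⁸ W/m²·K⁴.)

T ≈ 186 K

Power absorbed = (1−a)S·πR²; power emitted = 4πR²σT⁴. Equating and cancelling πR²:
T = ((1−a)S / 4σ)^(1/4) = (273 / (4 × 5.67×10⁻⁸))^(1/4) = (1.20×10^9)^(1/4).
T = 186 K.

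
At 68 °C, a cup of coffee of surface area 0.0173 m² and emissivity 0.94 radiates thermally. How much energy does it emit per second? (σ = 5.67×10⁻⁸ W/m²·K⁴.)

68 °C = 341 K.
Stefan–Boltzmann: P = εσAT⁴ = 0.94 × 5.67×10⁻⁸ × 0.0173 × (341)⁴ = 0.94 × 5.67×10⁻⁸ × 0.0173 × 1.35×10^10.
P = 12.5 W.

P ≈ 12.5 W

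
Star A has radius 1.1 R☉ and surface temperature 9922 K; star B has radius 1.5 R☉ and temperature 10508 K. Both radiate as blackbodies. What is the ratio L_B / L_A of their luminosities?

L_B/L_A ≈ 2.34

L = 4πR²σT⁴ ∝ R²T⁴, so L_B/L_A = (1.5/1.1)² × (10508/9922)⁴ = 1.86 × 1.26 = 2.34.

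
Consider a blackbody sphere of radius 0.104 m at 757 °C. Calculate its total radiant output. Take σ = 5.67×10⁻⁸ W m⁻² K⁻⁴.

P ≈ 8670 W

A = 4πr² = 4π × (0.104)² = 0.136 m².
757 °C = 1030 K.
P = σAT⁴ = 5.67×10⁻⁸ × 0.136 × (1030)⁴ = 5.67×10⁻⁸ × 0.136 × 1.13×10^12.
P = 8670 W.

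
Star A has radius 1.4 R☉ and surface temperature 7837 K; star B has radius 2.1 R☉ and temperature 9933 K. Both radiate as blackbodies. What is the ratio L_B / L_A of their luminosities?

L_B/L_A ≈ 5.81

L = 4πR²σT⁴ ∝ R²T⁴, so L_B/L_A = (2.1/1.4)² × (9933/7837)⁴ = 2.25 × 2.58 = 5.81.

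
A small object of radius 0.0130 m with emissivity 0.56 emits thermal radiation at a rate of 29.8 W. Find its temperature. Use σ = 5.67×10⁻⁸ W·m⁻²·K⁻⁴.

T ≈ 815 K

A = 4πr² = 4π × (0.0130)² = 2.12×10^-3 m².
From P = εσAT⁴, T = (P / εσA)^(1/4) = (29.8 / (0.56 × 5.67×10⁻⁸ × 2.12×10^-3))^(1/4).
T = (4.42×10^11)^(1/4) = 815 K.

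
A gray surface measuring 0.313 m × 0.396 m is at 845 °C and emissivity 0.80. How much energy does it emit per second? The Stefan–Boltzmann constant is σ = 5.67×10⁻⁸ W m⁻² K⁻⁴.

P ≈ 8780 W

A = 0.313 × 0.396 = 0.124 m².
845 °C = 1118 K.
P = εσAT⁴ = 0.80 × 5.67×10⁻⁸ × 0.124 × (1118)⁴ = 0.80 × 5.67×10⁻⁸ × 0.124 × 1.56×10^12.
P = 8780 W.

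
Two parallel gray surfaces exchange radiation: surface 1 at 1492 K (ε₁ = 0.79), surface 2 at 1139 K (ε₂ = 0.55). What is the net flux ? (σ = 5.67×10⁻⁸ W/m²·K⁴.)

q ≈ 89000 W/m²

For two large parallel gray plates, q = σ(T₁⁴ − T₂⁴) / (1/ε₁ + 1/ε₂ − 1).
1/ε₁ + 1/ε₂ − 1 = 1/0.79 + 1/0.55 − 1 = 2.084.
T₁⁴ − T₂⁴ = 4.96×10^12 − 1.68×10^12 = 3.27×10^12 K⁴.
q = 5.67×10⁻⁸ × 3.27×10^12 / 2.084 = 89000 W/m².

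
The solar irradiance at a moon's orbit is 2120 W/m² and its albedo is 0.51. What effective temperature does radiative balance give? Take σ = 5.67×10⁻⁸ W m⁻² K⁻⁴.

Power absorbed = (1−a)S·πR²; power emitted = 4πR²σT⁴. Equating and cancelling πR²:
T = ((1−a)S / 4σ)^(1/4) = (1040 / (4 × 5.67×10⁻⁸))^(1/4) = (4.58×10^9)^(1/4).
T = 260 K.

T ≈ 260 K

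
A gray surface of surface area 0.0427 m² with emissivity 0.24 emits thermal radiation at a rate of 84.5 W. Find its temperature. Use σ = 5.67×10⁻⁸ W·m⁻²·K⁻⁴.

T ≈ 618 K

From P = εσAT⁴, T = (P / εσA)^(1/4) = (84.5 / (0.24 × 5.67×10⁻⁸ × 0.0427))^(1/4).
T = (1.45×10^11)^(1/4) = 618 K.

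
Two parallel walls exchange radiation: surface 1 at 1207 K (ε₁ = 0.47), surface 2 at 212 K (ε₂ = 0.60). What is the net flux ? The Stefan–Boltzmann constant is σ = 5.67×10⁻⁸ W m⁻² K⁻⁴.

q ≈ 43000 W/m²

For two large parallel gray plates, q = σ(T₁⁴ − T₂⁴) / (1/ε₁ + 1/ε₂ − 1).
1/ε₁ + 1/ε₂ − 1 = 1/0.47 + 1/0.60 − 1 = 2.794.
T₁⁴ − T₂⁴ = 2.12×10^12 − 2.02×10^9 = 2.12×10^12 K⁴.
q = 5.67×10⁻⁸ × 2.12×10^12 / 2.794 = 43000 W/m².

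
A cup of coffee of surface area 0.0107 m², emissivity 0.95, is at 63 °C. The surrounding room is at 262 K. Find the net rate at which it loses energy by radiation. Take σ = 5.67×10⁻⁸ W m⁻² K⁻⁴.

Q ≈ 4.63 W

Convert: 63 °C = 336 K.
Q = εσA(T⁴ − T_s⁴). T⁴ − T_s⁴ = (336)⁴ − (262)⁴ = 1.27×10^10 − 4.71×10^9 = 8.03×10^9 K⁴.
Q = 0.95 × 5.67×10⁻⁸ × 0.0107 × 8.03×10^9 = 4.63 W.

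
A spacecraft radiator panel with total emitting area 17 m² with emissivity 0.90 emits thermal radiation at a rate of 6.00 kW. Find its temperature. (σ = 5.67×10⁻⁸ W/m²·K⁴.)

T ≈ 288 K

From P = εσAT⁴, T = (P / εσA)^(1/4) = (6000 / (0.90 × 5.67×10⁻⁸ × 17.0))^(1/4).
T = (6.92×10^9)^(1/4) = 288 K.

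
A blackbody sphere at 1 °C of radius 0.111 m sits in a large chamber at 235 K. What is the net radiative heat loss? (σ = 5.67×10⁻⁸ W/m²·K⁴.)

A = 4πr² = 4π × (0.111)² = 0.155 m².
Convert: 1 °C = 274 K.
Q = σA(T⁴ − T_s⁴). T⁴ − T_s⁴ = (274)⁴ − (235)⁴ = 5.64×10^9 − 3.05×10^9 = 2.59×10^9 K⁴.
Q = 5.67×10⁻⁸ × 0.155 × 2.59×10^9 = 22.7 W.

Q ≈ 22.7 W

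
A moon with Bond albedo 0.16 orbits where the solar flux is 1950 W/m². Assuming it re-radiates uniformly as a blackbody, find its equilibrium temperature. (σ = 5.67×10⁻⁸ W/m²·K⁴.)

Power absorbed = (1−a)S·πR²; power emitted = 4πR²σT⁴. Equating and cancelling πR²:
T = ((1−a)S / 4σ)^(1/4) = (1640 / (4 × 5.67×10⁻⁸))^(1/4) = (7.22×10^9)^(1/4).
T = 292 K.

T ≈ 292 K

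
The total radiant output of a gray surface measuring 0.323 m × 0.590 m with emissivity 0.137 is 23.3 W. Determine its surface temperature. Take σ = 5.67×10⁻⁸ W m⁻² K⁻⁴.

A = 0.323 × 0.590 = 0.191 m².
From P = εσAT⁴, T = (P / εσA)^(1/4) = (23.3 / (0.137 × 5.67×10⁻⁸ × 0.191))^(1/4).
T = (1.57×10^10)^(1/4) = 354 K.

T ≈ 354 K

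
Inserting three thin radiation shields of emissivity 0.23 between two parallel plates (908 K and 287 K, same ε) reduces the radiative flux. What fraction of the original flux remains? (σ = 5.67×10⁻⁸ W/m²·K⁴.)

ratio ≈ 0.250

With N identical shields there are N+1 = 4 gaps in series, each with the same radiative resistance, so the flux falls to 1/(N+1) of its unshielded value.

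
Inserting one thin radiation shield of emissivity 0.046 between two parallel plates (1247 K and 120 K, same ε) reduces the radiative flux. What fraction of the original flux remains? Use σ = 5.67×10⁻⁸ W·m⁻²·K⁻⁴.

ratio ≈ 0.500

With N identical shields there are N+1 = 2 gaps in series, each with the same radiative resistance, so the flux falls to 1/(N+1) of its unshielded value.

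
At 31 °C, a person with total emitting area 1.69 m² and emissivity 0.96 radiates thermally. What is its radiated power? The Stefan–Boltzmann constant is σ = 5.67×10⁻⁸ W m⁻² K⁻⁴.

P ≈ 786 W

31 °C = 304 K.
P = εσAT⁴ = 0.96 × 5.67×10⁻⁸ × 1.69 × (304)⁴ = 0.96 × 5.67×10⁻⁸ × 1.69 × 8.54×10^9.
P = 786 W.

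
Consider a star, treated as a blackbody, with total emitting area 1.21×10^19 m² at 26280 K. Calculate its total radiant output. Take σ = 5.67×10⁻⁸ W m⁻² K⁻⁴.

P ≈ 3.27×10^29 W

P = σAT⁴ = 5.67×10⁻⁸ × 1.21×10^19 × (26280)⁴ = 5.67×10⁻⁸ × 1.21×10^19 × 4.77×10^17.
P = 3.27×10^29 W.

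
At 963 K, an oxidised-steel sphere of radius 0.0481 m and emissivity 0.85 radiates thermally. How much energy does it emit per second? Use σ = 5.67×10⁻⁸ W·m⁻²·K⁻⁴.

P ≈ 1210 W

A = 4πr² = 4π × (0.0481)² = 0.0291 m².
Stefan–Boltzmann: P = εσAT⁴ = 0.85 × 5.67×10⁻⁸ × 0.0291 × (963)⁴ = 0.85 × 5.67×10⁻⁸ × 0.0291 × 8.60×10^11.
P = 1210 W.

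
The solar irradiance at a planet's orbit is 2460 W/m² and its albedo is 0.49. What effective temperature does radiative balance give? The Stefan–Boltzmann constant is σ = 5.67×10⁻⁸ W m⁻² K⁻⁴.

T ≈ 273 K

Power absorbed = (1−a)S·πR²; power emitted = 4πR²σT⁴. Equating and cancelling πR²:
T = ((1−a)S / 4σ)^(1/4) = (1250 / (4 × 5.67×10⁻⁸))^(1/4) = (5.53×10^9)^(1/4).
T = 273 K.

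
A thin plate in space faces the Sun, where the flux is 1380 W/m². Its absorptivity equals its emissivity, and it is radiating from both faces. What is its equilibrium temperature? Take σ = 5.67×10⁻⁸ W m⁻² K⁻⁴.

Absorbed flux αS = emitted flux 2εσT⁴ per unit area; with α = ε this gives T = (S/2σ)^(1/4).
T = (1380 / (2 × 5.67×10⁻⁸))^(1/4) = (1.22×10^10)^(1/4).
T = 332 K.

T ≈ 332 K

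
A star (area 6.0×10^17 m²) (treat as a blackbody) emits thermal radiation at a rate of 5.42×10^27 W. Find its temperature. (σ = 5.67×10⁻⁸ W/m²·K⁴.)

From P = σAT⁴, T = (P / σA)^(1/4) = (5.42×10^27 / (5.67×10⁻⁸ × 6.00×10^17))^(1/4).
T = (1.59×10^17)^(1/4) = 20000 K.

T ≈ 20000 K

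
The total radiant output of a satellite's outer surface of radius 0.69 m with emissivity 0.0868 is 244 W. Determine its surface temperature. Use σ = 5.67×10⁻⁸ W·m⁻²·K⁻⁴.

T ≈ 302 K

A = 4πr² = 4π × (0.69)² = 5.98 m².
From P = εσAT⁴, T = (P / εσA)^(1/4) = (244 / (0.0868 × 5.67×10⁻⁸ × 5.98))^(1/4).
T = (8.29×10^9)^(1/4) = 302 K.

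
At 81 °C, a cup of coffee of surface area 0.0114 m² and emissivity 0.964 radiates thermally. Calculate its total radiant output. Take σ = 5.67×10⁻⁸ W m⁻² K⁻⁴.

81 °C = 354 K.
Stefan–Boltzmann: P = εσAT⁴ = 0.964 × 5.67×10⁻⁸ × 0.0114 × (354)⁴ = 0.964 × 5.67×10⁻⁸ × 0.0114 × 1.57×10^10.
P = 9.79 W.

P ≈ 9.79 W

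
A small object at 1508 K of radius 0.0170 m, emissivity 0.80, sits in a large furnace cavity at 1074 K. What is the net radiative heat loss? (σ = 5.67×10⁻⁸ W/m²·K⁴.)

Q ≈ 633 W

A = 4πr² = 4π × (0.0170)² = 3.63×10^-3 m².
Q = εσA(T⁴ − T_s⁴). T⁴ − T_s⁴ = (1508)⁴ − (1074)⁴ = 5.17×10^12 − 1.33×10^12 = 3.84×10^12 K⁴.
Q = 0.80 × 5.67×10⁻⁸ × 3.63×10^-3 × 3.84×10^12 = 633 W.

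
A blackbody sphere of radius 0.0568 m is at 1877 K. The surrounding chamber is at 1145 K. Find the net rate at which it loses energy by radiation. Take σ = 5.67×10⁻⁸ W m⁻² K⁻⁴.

Q ≈ 24600 W

A = 4πr² = 4π × (0.0568)² = 0.0405 m².
Q = σA(T⁴ − T_s⁴). T⁴ − T_s⁴ = (1877)⁴ − (1145)⁴ = 1.24×10^13 − 1.72×10^12 = 1.07×10^13 K⁴.
Q = 5.67×10⁻⁸ × 0.0405 × 1.07×10^13 = 24600 W.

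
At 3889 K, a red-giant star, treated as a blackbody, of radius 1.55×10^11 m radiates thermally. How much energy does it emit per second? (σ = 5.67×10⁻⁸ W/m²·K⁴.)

P ≈ 3.92×10^30 W

A = 4πr² = 4π × (1.55×10^11)² = 3.02×10^23 m².
P = σAT⁴ = 5.67×10⁻⁸ × 3.02×10^23 × (3889)⁴ = 5.67×10⁻⁸ × 3.02×10^23 × 2.29×10^14.
P = 3.92×10^30 W.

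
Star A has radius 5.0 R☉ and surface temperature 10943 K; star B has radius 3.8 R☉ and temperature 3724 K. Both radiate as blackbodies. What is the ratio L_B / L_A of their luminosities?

L_B/L_A ≈ 7.75×10^-3

L = 4πR²σT⁴ ∝ R²T⁴, so L_B/L_A = (3.8/5.0)² × (3724/10943)⁴ = 0.578 × 0.0134 = 7.75×10^-3.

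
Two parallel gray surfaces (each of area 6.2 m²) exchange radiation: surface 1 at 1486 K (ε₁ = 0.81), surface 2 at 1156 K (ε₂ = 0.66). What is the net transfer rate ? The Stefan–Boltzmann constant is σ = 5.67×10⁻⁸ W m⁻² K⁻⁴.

Q ≈ 6.21×10^5 W

For two large parallel gray plates, q = σ(T₁⁴ − T₂⁴) / (1/ε₁ + 1/ε₂ − 1).
1/ε₁ + 1/ε₂ − 1 = 1/0.81 + 1/0.66 − 1 = 1.750.
T₁⁴ − T₂⁴ = 4.88×10^12 − 1.79×10^12 = 3.09×10^12 K⁴.
q = 5.67×10⁻⁸ × 3.09×10^12 / 1.750 = 1.00×10^5 W/m².
Q = q·A = 1.00×10^5 × 6.2 = 6.21×10^5 W.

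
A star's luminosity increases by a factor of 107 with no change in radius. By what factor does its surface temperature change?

P ∝ T⁴ ⇒ T ∝ P^(1/4), so T scales by (107)^(1/4) = 3.22.

factor ≈ 3.22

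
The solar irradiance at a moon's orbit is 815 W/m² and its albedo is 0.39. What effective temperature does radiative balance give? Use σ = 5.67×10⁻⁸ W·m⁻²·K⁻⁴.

Power absorbed = (1−a)S·πR²; power emitted = 4πR²σT⁴. Equating and cancelling πR²:
T = ((1−a)S / 4σ)^(1/4) = (497 / (4 × 5.67×10⁻⁸))^(1/4) = (2.19×10^9)^(1/4).
T = 216 K.

T ≈ 216 K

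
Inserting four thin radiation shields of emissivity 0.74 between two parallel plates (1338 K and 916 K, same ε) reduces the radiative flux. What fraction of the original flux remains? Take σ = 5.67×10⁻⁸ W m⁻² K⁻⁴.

With N identical shields there are N+1 = 5 gaps in series, each with the same radiative resistance, so the flux falls to 1/(N+1) of its unshielded value.

ratio ≈ 0.200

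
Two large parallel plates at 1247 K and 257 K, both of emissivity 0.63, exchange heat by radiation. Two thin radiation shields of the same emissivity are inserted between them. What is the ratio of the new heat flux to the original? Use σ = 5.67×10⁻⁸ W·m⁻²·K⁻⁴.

ratio ≈ 0.333

With N identical shields there are N+1 = 3 gaps in series, each with the same radiative resistance, so the flux falls to 1/(N+1) of its unshielded value.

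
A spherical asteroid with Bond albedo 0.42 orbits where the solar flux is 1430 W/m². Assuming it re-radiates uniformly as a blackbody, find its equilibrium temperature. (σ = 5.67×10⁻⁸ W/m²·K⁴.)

Power absorbed = (1−a)S·πR²; power emitted = 4πR²σT⁴. Equating and cancelling πR²:
T = ((1−a)S / 4σ)^(1/4) = (829 / (4 × 5.67×10⁻⁸))^(1/4) = (3.66×10^9)^(1/4).
T = 246 K.

T ≈ 246 K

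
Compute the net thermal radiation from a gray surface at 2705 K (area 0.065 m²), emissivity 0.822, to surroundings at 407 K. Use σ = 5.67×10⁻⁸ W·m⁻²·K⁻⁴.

Q ≈ 1.62×10^5 W

Q = εσA(T⁴ − T_s⁴). T⁴ − T_s⁴ = (2705)⁴ − (407)⁴ = 5.35×10^13 − 2.74×10^10 = 5.35×10^13 K⁴.
Q = 0.822 × 5.67×10⁻⁸ × 0.0650 × 5.35×10^13 = 1.62×10^5 W.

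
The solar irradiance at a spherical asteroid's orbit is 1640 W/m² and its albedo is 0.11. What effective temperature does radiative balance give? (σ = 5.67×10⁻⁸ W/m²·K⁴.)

Power absorbed = (1−a)S·πR²; power emitted = 4πR²σT⁴. Equating and cancelling πR²:
T = ((1−a)S / 4σ)^(1/4) = (1460 / (4 × 5.67×10⁻⁸))^(1/4) = (6.44×10^9)^(1/4).
T = 283 K.

T ≈ 283 K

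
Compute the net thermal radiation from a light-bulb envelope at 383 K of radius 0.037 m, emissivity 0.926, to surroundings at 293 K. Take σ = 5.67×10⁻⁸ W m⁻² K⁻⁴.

A = 4πr² = 4π × (0.037)² = 0.0172 m².
Q = εσA(T⁴ − T_s⁴). T⁴ − T_s⁴ = (383)⁴ − (293)⁴ = 2.15×10^10 − 7.37×10^9 = 1.41×10^10 K⁴.
Q = 0.926 × 5.67×10⁻⁸ × 0.0172 × 1.41×10^10 = 12.8 W.

Q ≈ 12.8 W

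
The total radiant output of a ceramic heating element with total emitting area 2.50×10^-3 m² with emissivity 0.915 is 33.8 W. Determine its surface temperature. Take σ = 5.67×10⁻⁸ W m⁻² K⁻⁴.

T ≈ 714 K

From P = εσAT⁴, T = (P / εσA)^(1/4) = (33.8 / (0.915 × 5.67×10⁻⁸ × 2.50×10^-3))^(1/4).
T = (2.61×10^11)^(1/4) = 714 K.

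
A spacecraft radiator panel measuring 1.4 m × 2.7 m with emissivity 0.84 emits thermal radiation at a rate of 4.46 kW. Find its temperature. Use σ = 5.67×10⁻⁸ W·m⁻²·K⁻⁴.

T ≈ 397 K

A = 1.4 × 2.7 = 3.78 m².
From P = εσAT⁴, T = (P / εσA)^(1/4) = (4460 / (0.84 × 5.67×10⁻⁸ × 3.78))^(1/4).
T = (2.48×10^10)^(1/4) = 397 K.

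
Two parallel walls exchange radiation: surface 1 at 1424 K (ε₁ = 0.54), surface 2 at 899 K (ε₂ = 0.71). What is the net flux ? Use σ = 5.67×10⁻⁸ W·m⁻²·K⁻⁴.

For two large parallel gray plates, q = σ(T₁⁴ − T₂⁴) / (1/ε₁ + 1/ε₂ − 1).
1/ε₁ + 1/ε₂ − 1 = 1/0.54 + 1/0.71 − 1 = 2.260.
T₁⁴ − T₂⁴ = 4.11×10^12 − 6.53×10^11 = 3.46×10^12 K⁴.
q = 5.67×10⁻⁸ × 3.46×10^12 / 2.260 = 86800 W/m².

q ≈ 86800 W/m²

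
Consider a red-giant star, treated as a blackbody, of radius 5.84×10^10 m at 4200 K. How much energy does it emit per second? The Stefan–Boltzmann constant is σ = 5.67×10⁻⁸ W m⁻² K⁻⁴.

P ≈ 7.56×10^29 W

A = 4πr² = 4π × (5.84×10^10)² = 4.29×10^22 m².
P = σAT⁴ = 5.67×10⁻⁸ × 4.29×10^22 × (4200)⁴ = 5.67×10⁻⁸ × 4.29×10^22 × 3.11×10^14.
P = 7.56×10^29 W.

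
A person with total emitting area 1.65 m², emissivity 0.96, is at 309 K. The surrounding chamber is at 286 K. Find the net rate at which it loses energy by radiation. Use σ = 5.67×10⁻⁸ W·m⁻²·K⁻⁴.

Q ≈ 218 W

Q = εσA(T⁴ − T_s⁴). T⁴ − T_s⁴ = (309)⁴ − (286)⁴ = 9.12×10^9 − 6.69×10^9 = 2.43×10^9 K⁴.
Q = 0.96 × 5.67×10⁻⁸ × 1.65 × 2.43×10^9 = 218 W.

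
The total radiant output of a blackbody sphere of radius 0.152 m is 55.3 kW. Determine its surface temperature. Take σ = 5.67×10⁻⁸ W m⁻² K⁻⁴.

A = 4πr² = 4π × (0.152)² = 0.290 m².
From P = σAT⁴, T = (P / σA)^(1/4) = (55300 / (5.67×10⁻⁸ × 0.290))^(1/4).
T = (3.36×10^12)^(1/4) = 1350 K.

T ≈ 1350 K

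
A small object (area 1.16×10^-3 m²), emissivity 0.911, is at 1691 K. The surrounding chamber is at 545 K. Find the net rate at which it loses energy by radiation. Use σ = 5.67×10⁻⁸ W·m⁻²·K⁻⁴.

Q = εσA(T⁴ − T_s⁴). T⁴ − T_s⁴ = (1691)⁴ − (545)⁴ = 8.18×10^12 − 8.82×10^10 = 8.09×10^12 K⁴.
Q = 0.911 × 5.67×10⁻⁸ × 1.16×10^-3 × 8.09×10^12 = 485 W.

Q ≈ 485 W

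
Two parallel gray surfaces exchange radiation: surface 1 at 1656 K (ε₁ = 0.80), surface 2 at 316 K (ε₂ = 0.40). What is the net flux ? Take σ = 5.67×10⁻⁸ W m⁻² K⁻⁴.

q ≈ 1.55×10^5 W/m²

For two large parallel gray plates, q = σ(T₁⁴ − T₂⁴) / (1/ε₁ + 1/ε₂ − 1).
1/ε₁ + 1/ε₂ − 1 = 1/0.80 + 1/0.40 − 1 = 2.750.
T₁⁴ − T₂⁴ = 7.52×10^12 − 9.97×10^9 = 7.51×10^12 K⁴.
q = 5.67×10⁻⁸ × 7.51×10^12 / 2.750 = 1.55×10^5 W/m².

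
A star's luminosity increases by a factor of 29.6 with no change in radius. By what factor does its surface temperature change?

factor ≈ 2.33

P ∝ T⁴ ⇒ T ∝ P^(1/4), so T scales by (29.6)^(1/4) = 2.33.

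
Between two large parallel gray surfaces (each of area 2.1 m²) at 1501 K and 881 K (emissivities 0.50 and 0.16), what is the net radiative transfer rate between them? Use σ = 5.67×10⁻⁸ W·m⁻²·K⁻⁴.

Q ≈ 73500 W

For two large parallel gray plates, q = σ(T₁⁴ − T₂⁴) / (1/ε₁ + 1/ε₂ − 1).
1/ε₁ + 1/ε₂ − 1 = 1/0.50 + 1/0.16 − 1 = 7.250.
T₁⁴ − T₂⁴ = 5.08×10^12 − 6.02×10^11 = 4.47×10^12 K⁴.
q = 5.67×10⁻⁸ × 4.47×10^12 / 7.250 = 35000 W/m².
Q = q·A = 35000 × 2.1 = 73500 W.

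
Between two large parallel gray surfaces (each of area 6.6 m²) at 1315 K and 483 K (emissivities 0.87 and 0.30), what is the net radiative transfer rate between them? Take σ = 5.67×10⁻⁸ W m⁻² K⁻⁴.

For two large parallel gray plates, q = σ(T₁⁴ − T₂⁴) / (1/ε₁ + 1/ε₂ − 1).
1/ε₁ + 1/ε₂ − 1 = 1/0.87 + 1/0.30 − 1 = 3.483.
T₁⁴ − T₂⁴ = 2.99×10^12 − 5.44×10^10 = 2.94×10^12 K⁴.
q = 5.67×10⁻⁸ × 2.94×10^12 / 3.483 = 47800 W/m².
Q = q·A = 47800 × 6.6 = 3.15×10^5 W.

Q ≈ 3.15×10^5 W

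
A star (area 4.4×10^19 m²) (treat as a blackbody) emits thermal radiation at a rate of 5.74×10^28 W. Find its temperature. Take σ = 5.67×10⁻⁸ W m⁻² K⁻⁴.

T ≈ 12300 K

From P = σAT⁴, T = (P / σA)^(1/4) = (5.74×10^28 / (5.67×10⁻⁸ × 4.40×10^19))^(1/4).
T = (2.30×10^16)^(1/4) = 12300 K.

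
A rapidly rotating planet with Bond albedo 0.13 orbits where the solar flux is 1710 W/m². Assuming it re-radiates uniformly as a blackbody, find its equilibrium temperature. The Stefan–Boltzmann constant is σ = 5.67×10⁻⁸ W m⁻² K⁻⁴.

T ≈ 285 K

Power absorbed = (1−a)S·πR²; power emitted = 4πR²σT⁴. Equating and cancelling πR²:
T = ((1−a)S / 4σ)^(1/4) = (1490 / (4 × 5.67×10⁻⁸))^(1/4) = (6.56×10^9)^(1/4).
T = 285 K.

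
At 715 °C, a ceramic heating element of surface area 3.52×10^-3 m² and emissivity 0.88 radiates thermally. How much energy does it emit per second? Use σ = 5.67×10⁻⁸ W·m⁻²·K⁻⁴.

P ≈ 167 W

715 °C = 988 K.
Stefan–Boltzmann: P = εσAT⁴ = 0.88 × 5.67×10⁻⁸ × 3.52×10^-3 × (988)⁴ = 0.88 × 5.67×10⁻⁸ × 3.52×10^-3 × 9.53×10^11.
P = 167 W.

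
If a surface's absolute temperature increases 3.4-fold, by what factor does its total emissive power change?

P ∝ T⁴, so the power scales as (3.4)⁴ = 134.

factor ≈ 134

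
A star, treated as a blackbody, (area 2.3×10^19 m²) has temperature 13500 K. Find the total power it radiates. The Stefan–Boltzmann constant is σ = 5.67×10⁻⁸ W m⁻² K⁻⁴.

P ≈ 4.33×10^28 W

P = σAT⁴ = 5.67×10⁻⁸ × 2.30×10^19 × (13500)⁴ = 5.67×10⁻⁸ × 2.30×10^19 × 3.32×10^16.
P = 4.33×10^28 W.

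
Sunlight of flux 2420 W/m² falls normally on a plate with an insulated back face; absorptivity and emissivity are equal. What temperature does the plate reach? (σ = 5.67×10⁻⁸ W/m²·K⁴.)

Absorbed flux αS = emitted flux εσT⁴ (one radiating face); with α = ε, T = (S/σ)^(1/4).
T = (2420 / 5.67×10⁻⁸)^(1/4) = (4.27×10^10)^(1/4).
T = 455 K.

T ≈ 455 K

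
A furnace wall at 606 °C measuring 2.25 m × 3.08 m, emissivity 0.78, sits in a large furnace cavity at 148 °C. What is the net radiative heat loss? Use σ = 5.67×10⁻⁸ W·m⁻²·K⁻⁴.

Q ≈ 1.73×10^5 W

A = 2.25 × 3.08 = 6.93 m².
Convert: 606 °C = 879 K; 148 °C = 421 K.
Q = εσA(T⁴ − T_s⁴). T⁴ − T_s⁴ = (879)⁴ − (421)⁴ = 5.97×10^11 − 3.14×10^10 = 5.66×10^11 K⁴.
Q = 0.78 × 5.67×10⁻⁸ × 6.93 × 5.66×10^11 = 1.73×10^5 W.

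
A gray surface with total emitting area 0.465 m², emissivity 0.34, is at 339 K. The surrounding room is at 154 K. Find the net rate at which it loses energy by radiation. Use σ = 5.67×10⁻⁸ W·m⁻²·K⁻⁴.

Q ≈ 113 W

Q = εσA(T⁴ − T_s⁴). T⁴ − T_s⁴ = (339)⁴ − (154)⁴ = 1.32×10^10 − 5.62×10^8 = 1.26×10^10 K⁴.
Q = 0.34 × 5.67×10⁻⁸ × 0.465 × 1.26×10^10 = 113 W.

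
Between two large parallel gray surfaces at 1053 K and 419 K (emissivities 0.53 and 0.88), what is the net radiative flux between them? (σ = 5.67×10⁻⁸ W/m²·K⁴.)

For two large parallel gray plates, q = σ(T₁⁴ − T₂⁴) / (1/ε₁ + 1/ε₂ − 1).
1/ε₁ + 1/ε₂ − 1 = 1/0.53 + 1/0.88 − 1 = 2.023.
T₁⁴ − T₂⁴ = 1.23×10^12 − 3.08×10^10 = 1.20×10^12 K⁴.
q = 5.67×10⁻⁸ × 1.20×10^12 / 2.023 = 33600 W/m².

q ≈ 33600 W/m²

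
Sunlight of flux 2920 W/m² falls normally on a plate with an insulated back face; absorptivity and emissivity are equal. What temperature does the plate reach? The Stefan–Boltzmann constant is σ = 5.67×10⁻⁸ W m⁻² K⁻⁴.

T ≈ 476 K

Absorbed flux αS = emitted flux εσT⁴ (one radiating face); with α = ε, T = (S/σ)^(1/4).
T = (2920 / 5.67×10⁻⁸)^(1/4) = (5.15×10^10)^(1/4).
T = 476 K.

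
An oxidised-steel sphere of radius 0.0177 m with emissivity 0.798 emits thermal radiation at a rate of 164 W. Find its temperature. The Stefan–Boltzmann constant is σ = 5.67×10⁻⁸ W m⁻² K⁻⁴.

A = 4πr² = 4π × (0.0177)² = 3.94×10^-3 m².
From P = εσAT⁴, T = (P / εσA)^(1/4) = (164 / (0.798 × 5.67×10⁻⁸ × 3.94×10^-3))^(1/4).
T = (9.21×10^11)^(1/4) = 980 K.

T ≈ 980 K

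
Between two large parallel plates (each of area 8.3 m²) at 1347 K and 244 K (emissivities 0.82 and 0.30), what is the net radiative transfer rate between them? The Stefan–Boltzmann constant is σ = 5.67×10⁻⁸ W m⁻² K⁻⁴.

Q ≈ 4.36×10^5 W

For two large parallel gray plates, q = σ(T₁⁴ − T₂⁴) / (1/ε₁ + 1/ε₂ − 1).
1/ε₁ + 1/ε₂ − 1 = 1/0.82 + 1/0.30 − 1 = 3.553.
T₁⁴ − T₂⁴ = 3.29×10^12 − 3.54×10^9 = 3.29×10^12 K⁴.
q = 5.67×10⁻⁸ × 3.29×10^12 / 3.553 = 52500 W/m².
Q = q·A = 52500 × 8.3 = 4.36×10^5 W.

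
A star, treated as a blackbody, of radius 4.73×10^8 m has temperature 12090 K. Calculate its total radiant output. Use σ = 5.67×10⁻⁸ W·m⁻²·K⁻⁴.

A = 4πr² = 4π × (4.73×10^8)² = 2.81×10^18 m².
P = σAT⁴ = 5.67×10⁻⁸ × 2.81×10^18 × (12090)⁴ = 5.67×10⁻⁸ × 2.81×10^18 × 2.14×10^16.
P = 3.41×10^27 W.

P ≈ 3.41×10^27 W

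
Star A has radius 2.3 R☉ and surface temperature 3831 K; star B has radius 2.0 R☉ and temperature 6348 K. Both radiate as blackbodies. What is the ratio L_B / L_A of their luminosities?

L = 4πR²σT⁴ ∝ R²T⁴, so L_B/L_A = (2.0/2.3)² × (6348/3831)⁴ = 0.756 × 7.54 = 5.70.

L_B/L_A ≈ 5.70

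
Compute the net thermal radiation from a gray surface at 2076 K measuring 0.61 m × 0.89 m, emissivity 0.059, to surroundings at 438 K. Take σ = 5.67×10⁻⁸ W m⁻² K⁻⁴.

Q ≈ 33700 W

A = 0.61 × 0.89 = 0.543 m².
Q = εσA(T⁴ − T_s⁴). T⁴ − T_s⁴ = (2076)⁴ − (438)⁴ = 1.86×10^13 − 3.68×10^10 = 1.85×10^13 K⁴.
Q = 0.059 × 5.67×10⁻⁸ × 0.543 × 1.85×10^13 = 33700 W.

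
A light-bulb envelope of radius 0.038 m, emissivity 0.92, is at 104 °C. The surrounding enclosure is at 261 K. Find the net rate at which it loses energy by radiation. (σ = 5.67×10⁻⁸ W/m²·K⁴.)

A = 4πr² = 4π × (0.038)² = 0.0181 m².
Convert: 104 °C = 377 K.
Q = εσA(T⁴ − T_s⁴). T⁴ − T_s⁴ = (377)⁴ − (261)⁴ = 2.02×10^10 − 4.64×10^9 = 1.56×10^10 K⁴.
Q = 0.92 × 5.67×10⁻⁸ × 0.0181 × 1.56×10^10 = 14.7 W.

Q ≈ 14.7 W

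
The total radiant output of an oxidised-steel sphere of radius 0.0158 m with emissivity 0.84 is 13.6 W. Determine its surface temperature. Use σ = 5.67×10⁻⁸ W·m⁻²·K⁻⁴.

T ≈ 549 K

A = 4πr² = 4π × (0.0158)² = 3.14×10^-3 m².
From P = εσAT⁴, T = (P / εσA)^(1/4) = (13.6 / (0.84 × 5.67×10⁻⁸ × 3.14×10^-3))^(1/4).
T = (9.10×10^10)^(1/4) = 549 K.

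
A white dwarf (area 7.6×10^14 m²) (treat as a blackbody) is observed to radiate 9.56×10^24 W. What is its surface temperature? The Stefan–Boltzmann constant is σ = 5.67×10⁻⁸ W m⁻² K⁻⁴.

T ≈ 21700 K

From P = σAT⁴, T = (P / σA)^(1/4) = (9.56×10^24 / (5.67×10⁻⁸ × 7.60×10^14))^(1/4).
T = (2.22×10^17)^(1/4) = 21700 K.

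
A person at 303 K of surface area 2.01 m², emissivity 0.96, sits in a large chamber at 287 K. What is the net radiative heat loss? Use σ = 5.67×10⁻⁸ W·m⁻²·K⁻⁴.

Q ≈ 180 W

Q = εσA(T⁴ − T_s⁴). T⁴ − T_s⁴ = (303)⁴ − (287)⁴ = 8.43×10^9 − 6.78×10^9 = 1.64×10^9 K⁴.
Q = 0.96 × 5.67×10⁻⁸ × 2.01 × 1.64×10^9 = 180 W.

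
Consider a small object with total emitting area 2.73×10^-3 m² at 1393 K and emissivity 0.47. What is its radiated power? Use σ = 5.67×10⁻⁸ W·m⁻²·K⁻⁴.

P = εσAT⁴ = 0.47 × 5.67×10⁻⁸ × 2.73×10^-3 × (1393)⁴ = 0.47 × 5.67×10⁻⁸ × 2.73×10^-3 × 3.77×10^12.
P = 274 W.

P ≈ 274 W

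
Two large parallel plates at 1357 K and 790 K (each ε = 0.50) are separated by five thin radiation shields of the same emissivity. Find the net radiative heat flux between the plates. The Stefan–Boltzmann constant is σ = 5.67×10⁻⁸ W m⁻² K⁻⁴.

q ≈ 9450 W/m²

Each of the 6 gaps contributes resistance (2/ε − 1) = 2/0.50 − 1 = 3.000; total = 18.00.
q = σ(T₁⁴ − T₂⁴) / 18.00 = 5.67×10⁻⁸ × 3.00×10^12 / 18.00 = 9450 W/m².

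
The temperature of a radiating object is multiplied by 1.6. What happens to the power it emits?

factor ≈ 6.55

P ∝ T⁴, so the power scales as (1.6)⁴ = 6.55.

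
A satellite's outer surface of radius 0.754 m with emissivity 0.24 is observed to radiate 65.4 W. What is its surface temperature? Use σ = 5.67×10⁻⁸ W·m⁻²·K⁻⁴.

T ≈ 161 K

A = 4πr² = 4π × (0.754)² = 7.14 m².
From P = εσAT⁴, T = (P / εσA)^(1/4) = (65.4 / (0.24 × 5.67×10⁻⁸ × 7.14))^(1/4).
T = (6.73×10^8)^(1/4) = 161 K.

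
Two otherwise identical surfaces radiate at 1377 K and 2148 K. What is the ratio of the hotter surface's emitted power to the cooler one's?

P ∝ T⁴, so the ratio is (2148/1377)⁴ = (1.560)⁴ = 5.92.

ratio ≈ 5.92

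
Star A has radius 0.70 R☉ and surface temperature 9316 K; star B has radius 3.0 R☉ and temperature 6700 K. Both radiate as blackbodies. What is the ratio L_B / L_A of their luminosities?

L_B/L_A ≈ 4.91

L = 4πR²σT⁴ ∝ R²T⁴, so L_B/L_A = (3.0/0.70)² × (6700/9316)⁴ = 18.4 × 0.268 = 4.91.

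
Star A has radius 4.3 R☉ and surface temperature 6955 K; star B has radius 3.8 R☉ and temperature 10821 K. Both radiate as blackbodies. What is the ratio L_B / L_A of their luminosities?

L = 4πR²σT⁴ ∝ R²T⁴, so L_B/L_A = (3.8/4.3)² × (10821/6955)⁴ = 0.781 × 5.86 = 4.58.

L_B/L_A ≈ 4.58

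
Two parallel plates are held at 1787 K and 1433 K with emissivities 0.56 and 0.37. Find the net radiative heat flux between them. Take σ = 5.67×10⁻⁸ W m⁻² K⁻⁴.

For two large parallel gray plates, q = σ(T₁⁴ − T₂⁴) / (1/ε₁ + 1/ε₂ − 1).
1/ε₁ + 1/ε₂ − 1 = 1/0.56 + 1/0.37 − 1 = 3.488.
T₁⁴ − T₂⁴ = 1.02×10^13 − 4.22×10^12 = 5.98×10^12 K⁴.
q = 5.67×10⁻⁸ × 5.98×10^12 / 3.488 = 97200 W/m².

q ≈ 97200 W/m²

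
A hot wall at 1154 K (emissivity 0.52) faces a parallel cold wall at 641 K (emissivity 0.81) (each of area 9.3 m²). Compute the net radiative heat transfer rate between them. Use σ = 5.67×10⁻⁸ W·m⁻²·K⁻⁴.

Q ≈ 3.92×10^5 W

For two large parallel gray plates, q = σ(T₁⁴ − T₂⁴) / (1/ε₁ + 1/ε₂ − 1).
1/ε₁ + 1/ε₂ − 1 = 1/0.52 + 1/0.81 − 1 = 2.158.
T₁⁴ − T₂⁴ = 1.77×10^12 − 1.69×10^11 = 1.60×10^12 K⁴.
q = 5.67×10⁻⁸ × 1.60×10^12 / 2.158 = 42200 W/m².
Q = q·A = 42200 × 9.3 = 3.92×10^5 W.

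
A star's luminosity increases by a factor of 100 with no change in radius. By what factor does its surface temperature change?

P ∝ T⁴ ⇒ T ∝ P^(1/4), so T scales by (100)^(1/4) = 3.16.

factor ≈ 3.16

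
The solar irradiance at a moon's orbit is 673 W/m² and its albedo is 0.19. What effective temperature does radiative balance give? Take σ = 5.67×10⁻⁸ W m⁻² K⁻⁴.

T ≈ 221 K

Power absorbed = (1−a)S·πR²; power emitted = 4πR²σT⁴. Equating and cancelling πR²:
T = ((1−a)S / 4σ)^(1/4) = (545 / (4 × 5.67×10⁻⁸))^(1/4) = (2.40×10^9)^(1/4).
T = 221 K.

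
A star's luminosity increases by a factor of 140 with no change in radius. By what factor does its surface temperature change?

factor ≈ 3.44

P ∝ T⁴ ⇒ T ∝ P^(1/4), so T scales by (140)^(1/4) = 3.44.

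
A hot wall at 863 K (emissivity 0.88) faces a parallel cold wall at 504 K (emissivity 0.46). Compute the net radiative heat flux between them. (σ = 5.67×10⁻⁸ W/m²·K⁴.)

For two large parallel gray plates, q = σ(T₁⁴ − T₂⁴) / (1/ε₁ + 1/ε₂ − 1).
1/ε₁ + 1/ε₂ − 1 = 1/0.88 + 1/0.46 − 1 = 2.310.
T₁⁴ − T₂⁴ = 5.55×10^11 − 6.45×10^10 = 4.90×10^11 K⁴.
q = 5.67×10⁻⁸ × 4.90×10^11 / 2.310 = 12000 W/m².

q ≈ 12000 W/m²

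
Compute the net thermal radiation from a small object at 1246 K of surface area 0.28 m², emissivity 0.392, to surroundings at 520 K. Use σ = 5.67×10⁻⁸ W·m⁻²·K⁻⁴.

Q ≈ 14500 W

Q = εσA(T⁴ − T_s⁴). T⁴ − T_s⁴ = (1246)⁴ − (520)⁴ = 2.41×10^12 − 7.31×10^10 = 2.34×10^12 K⁴.
Q = 0.392 × 5.67×10⁻⁸ × 0.280 × 2.34×10^12 = 14500 W.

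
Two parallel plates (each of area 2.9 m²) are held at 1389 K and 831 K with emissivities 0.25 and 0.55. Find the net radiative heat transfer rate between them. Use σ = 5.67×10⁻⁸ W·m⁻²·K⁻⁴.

For two large parallel gray plates, q = σ(T₁⁴ − T₂⁴) / (1/ε₁ + 1/ε₂ − 1).
1/ε₁ + 1/ε₂ − 1 = 1/0.25 + 1/0.55 − 1 = 4.818.
T₁⁴ − T₂⁴ = 3.72×10^12 − 4.77×10^11 = 3.25×10^12 K⁴.
q = 5.67×10⁻⁸ × 3.25×10^12 / 4.818 = 38200 W/m².
Q = q·A = 38200 × 2.9 = 1.11×10^5 W.

Q ≈ 1.11×10^5 W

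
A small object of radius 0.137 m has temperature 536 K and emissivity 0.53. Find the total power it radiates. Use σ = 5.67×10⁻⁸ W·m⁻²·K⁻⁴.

A = 4πr² = 4π × (0.137)² = 0.236 m².
Stefan–Boltzmann: P = εσAT⁴ = 0.53 × 5.67×10⁻⁸ × 0.236 × (536)⁴ = 0.53 × 5.67×10⁻⁸ × 0.236 × 8.25×10^10.
P = 585 W.

P ≈ 585 W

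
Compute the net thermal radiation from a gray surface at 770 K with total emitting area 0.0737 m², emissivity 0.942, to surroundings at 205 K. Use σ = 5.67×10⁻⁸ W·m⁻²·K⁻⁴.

Q = εσA(T⁴ − T_s⁴). T⁴ − T_s⁴ = (770)⁴ − (205)⁴ = 3.52×10^11 − 1.77×10^9 = 3.50×10^11 K⁴.
Q = 0.942 × 5.67×10⁻⁸ × 0.0737 × 3.50×10^11 = 1380 W.

Q ≈ 1380 W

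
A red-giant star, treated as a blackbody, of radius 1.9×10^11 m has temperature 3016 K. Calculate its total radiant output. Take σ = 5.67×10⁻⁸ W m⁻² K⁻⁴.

P ≈ 2.13×10^30 W

A = 4πr² = 4π × (1.9×10^11)² = 4.54×10^23 m².
P = σAT⁴ = 5.67×10⁻⁸ × 4.54×10^23 × (3016)⁴ = 5.67×10⁻⁸ × 4.54×10^23 × 8.27×10^13.
P = 2.13×10^30 W.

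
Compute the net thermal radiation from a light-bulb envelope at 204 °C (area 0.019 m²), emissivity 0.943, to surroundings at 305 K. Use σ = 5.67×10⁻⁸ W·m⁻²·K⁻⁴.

Convert: 204 °C = 477 K.
Q = εσA(T⁴ − T_s⁴). T⁴ − T_s⁴ = (477)⁴ − (305)⁴ = 5.18×10^10 − 8.65×10^9 = 4.31×10^10 K⁴.
Q = 0.943 × 5.67×10⁻⁸ × 0.0190 × 4.31×10^10 = 43.8 W.

Q ≈ 43.8 W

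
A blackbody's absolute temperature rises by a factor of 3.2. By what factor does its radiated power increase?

factor ≈ 105

P ∝ T⁴, so the power scales as (3.2)⁴ = 105.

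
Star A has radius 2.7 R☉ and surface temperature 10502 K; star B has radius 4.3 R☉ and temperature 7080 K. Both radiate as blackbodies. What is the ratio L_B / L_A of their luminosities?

L_B/L_A ≈ 0.524

L = 4πR²σT⁴ ∝ R²T⁴, so L_B/L_A = (4.3/2.7)² × (7080/10502)⁴ = 2.54 × 0.207 = 0.524.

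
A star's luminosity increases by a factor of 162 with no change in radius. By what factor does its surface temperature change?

P ∝ T⁴ ⇒ T ∝ P^(1/4), so T scales by (162)^(1/4) = 3.57.

factor ≈ 3.57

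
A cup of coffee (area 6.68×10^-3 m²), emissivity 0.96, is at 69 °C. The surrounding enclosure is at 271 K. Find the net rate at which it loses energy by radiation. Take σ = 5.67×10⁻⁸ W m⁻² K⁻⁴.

Convert: 69 °C = 342 K.
Q = εσA(T⁴ − T_s⁴). T⁴ − T_s⁴ = (342)⁴ − (271)⁴ = 1.37×10^10 − 5.39×10^9 = 8.29×10^9 K⁴.
Q = 0.96 × 5.67×10⁻⁸ × 6.68×10^-3 × 8.29×10^9 = 3.01 W.

Q ≈ 3.01 W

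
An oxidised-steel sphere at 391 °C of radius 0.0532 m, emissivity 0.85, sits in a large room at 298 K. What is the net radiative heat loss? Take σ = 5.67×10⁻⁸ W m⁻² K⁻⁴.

A = 4πr² = 4π × (0.0532)² = 0.0356 m².
Convert: 391 °C = 664 K.
Q = εσA(T⁴ − T_s⁴). T⁴ − T_s⁴ = (664)⁴ − (298)⁴ = 1.94×10^11 − 7.89×10^9 = 1.87×10^11 K⁴.
Q = 0.85 × 5.67×10⁻⁸ × 0.0356 × 1.87×10^11 = 320 W.

Q ≈ 320 W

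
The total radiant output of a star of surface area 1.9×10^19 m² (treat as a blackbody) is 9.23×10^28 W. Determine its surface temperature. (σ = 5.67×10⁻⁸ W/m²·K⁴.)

From P = σAT⁴, T = (P / σA)^(1/4) = (9.23×10^28 / (5.67×10⁻⁸ × 1.90×10^19))^(1/4).
T = (8.57×10^16)^(1/4) = 17100 K.

T ≈ 17100 K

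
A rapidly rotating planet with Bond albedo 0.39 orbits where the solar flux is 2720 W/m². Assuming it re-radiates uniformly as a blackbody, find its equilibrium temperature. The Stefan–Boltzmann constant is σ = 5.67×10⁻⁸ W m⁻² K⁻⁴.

T ≈ 292 K

Power absorbed = (1−a)S·πR²; power emitted = 4πR²σT⁴. Equating and cancelling πR²:
T = ((1−a)S / 4σ)^(1/4) = (1660 / (4 × 5.67×10⁻⁸))^(1/4) = (7.32×10^9)^(1/4).
T = 292 K.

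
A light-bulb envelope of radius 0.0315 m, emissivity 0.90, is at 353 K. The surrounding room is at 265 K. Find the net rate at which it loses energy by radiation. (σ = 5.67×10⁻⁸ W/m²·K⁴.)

A = 4πr² = 4π × (0.0315)² = 0.0125 m².
Q = εσA(T⁴ − T_s⁴). T⁴ − T_s⁴ = (353)⁴ − (265)⁴ = 1.55×10^10 − 4.93×10^9 = 1.06×10^10 K⁴.
Q = 0.90 × 5.67×10⁻⁸ × 0.0125 × 1.06×10^10 = 6.74 W.

Q ≈ 6.74 W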